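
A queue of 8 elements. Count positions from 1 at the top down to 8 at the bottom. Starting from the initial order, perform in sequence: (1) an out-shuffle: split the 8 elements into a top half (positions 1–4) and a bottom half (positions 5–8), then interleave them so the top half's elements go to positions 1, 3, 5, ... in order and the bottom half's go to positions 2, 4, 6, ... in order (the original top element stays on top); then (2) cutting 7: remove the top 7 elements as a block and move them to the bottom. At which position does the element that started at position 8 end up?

1

Track the element from position 8 forward through each operation:
  after op 1 (out-shuffle): 8 → 8
  after op 2 (cut 7): 8 → 1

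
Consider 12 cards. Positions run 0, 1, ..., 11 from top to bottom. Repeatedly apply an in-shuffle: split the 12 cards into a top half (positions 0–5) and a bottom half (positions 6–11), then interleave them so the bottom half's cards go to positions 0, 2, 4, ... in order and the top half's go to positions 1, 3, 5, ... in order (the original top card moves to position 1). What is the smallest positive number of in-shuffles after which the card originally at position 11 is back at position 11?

Follow position 11 under repeated in-shuffles:
11 → 10 → 8 → 4 → 9 → 6 → 0 → 1 → 3 → 7 → 2 → 5 → 11
It first returns after 12 in-shuffles.

12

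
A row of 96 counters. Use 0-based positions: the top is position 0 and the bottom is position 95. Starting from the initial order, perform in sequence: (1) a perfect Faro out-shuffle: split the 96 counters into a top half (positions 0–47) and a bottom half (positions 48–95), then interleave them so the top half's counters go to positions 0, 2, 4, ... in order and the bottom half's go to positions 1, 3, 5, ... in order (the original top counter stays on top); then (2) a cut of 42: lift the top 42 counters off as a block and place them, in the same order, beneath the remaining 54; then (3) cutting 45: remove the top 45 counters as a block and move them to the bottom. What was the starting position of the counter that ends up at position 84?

Undo the operations in reverse order, starting from position 84:
  undo op 3 (cut 45): 84 ← 33
  undo op 2 (cut 42): 33 ← 75
  undo op 1 (out-shuffle, from bottom half): 75 ← 85
So the counter at position 84 came from original position 85.

85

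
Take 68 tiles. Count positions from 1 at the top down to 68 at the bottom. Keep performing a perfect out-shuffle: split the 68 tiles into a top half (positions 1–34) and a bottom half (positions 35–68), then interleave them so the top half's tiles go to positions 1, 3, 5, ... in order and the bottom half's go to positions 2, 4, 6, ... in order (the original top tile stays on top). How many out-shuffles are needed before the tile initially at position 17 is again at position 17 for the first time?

66

Follow position 17 under repeated out-shuffles:
17 → 33 → 65 → 62 → 56 → 44 → 20 → 39 → ... → 17 (length 66)
It first returns after 66 out-shuffles.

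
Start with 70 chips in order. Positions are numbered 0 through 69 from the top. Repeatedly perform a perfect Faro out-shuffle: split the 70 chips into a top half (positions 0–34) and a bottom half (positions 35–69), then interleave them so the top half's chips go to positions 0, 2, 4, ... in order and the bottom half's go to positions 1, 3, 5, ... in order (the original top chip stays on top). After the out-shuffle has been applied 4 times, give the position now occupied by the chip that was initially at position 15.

Track the chip's position through each out-shuffle:
15 → 30 → 60 → 51 → 33

33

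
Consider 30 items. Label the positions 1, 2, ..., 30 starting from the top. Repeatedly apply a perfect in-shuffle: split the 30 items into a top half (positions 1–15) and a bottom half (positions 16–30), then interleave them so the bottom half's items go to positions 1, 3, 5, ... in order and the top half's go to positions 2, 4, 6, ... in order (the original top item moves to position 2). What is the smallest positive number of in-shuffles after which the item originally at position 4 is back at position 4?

5

Follow position 4 under repeated in-shuffles:
4 → 8 → 16 → 1 → 2 → 4
It first returns after 5 in-shuffles.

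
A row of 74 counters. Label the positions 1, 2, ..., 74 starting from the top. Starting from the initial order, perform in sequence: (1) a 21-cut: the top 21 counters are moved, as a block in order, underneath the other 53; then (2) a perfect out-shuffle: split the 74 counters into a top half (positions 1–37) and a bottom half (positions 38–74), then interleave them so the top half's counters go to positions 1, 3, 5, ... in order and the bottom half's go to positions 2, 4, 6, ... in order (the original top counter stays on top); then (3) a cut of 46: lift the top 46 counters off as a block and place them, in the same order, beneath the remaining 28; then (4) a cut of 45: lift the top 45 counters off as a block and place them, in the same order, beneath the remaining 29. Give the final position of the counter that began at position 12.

39

Track the counter from position 12 forward through each operation:
  after op 1 (cut 21): 12 → 65
  after op 2 (out-shuffle): 65 → 56
  after op 3 (cut 46): 56 → 10
  after op 4 (cut 45): 10 → 39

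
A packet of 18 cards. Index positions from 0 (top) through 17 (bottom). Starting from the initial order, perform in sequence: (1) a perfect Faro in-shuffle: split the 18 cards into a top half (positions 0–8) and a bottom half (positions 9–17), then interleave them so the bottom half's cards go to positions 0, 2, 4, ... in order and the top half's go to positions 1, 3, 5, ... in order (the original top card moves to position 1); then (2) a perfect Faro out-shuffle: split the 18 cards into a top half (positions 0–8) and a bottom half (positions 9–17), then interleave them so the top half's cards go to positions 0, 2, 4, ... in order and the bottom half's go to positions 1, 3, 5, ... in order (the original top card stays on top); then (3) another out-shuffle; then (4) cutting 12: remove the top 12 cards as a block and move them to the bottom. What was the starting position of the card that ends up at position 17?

3

Undo the operations in reverse order, starting from position 17:
  undo op 4 (cut 12): 17 ← 11
  undo op 3 (out-shuffle, from bottom half): 11 ← 14
  undo op 2 (out-shuffle, from top half): 14 ← 7
  undo op 1 (in-shuffle, from top half): 7 ← 3
So the card at position 17 came from original position 3.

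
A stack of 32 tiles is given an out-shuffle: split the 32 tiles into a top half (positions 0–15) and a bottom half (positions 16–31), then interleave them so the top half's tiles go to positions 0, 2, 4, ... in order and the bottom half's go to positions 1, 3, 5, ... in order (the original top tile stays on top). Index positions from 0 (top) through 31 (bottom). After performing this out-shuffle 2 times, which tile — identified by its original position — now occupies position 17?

Work backwards from position 17, undoing one out-shuffle at a time:
17 ← 24 ← 12
So the tile now at position 17 started at position 12.

12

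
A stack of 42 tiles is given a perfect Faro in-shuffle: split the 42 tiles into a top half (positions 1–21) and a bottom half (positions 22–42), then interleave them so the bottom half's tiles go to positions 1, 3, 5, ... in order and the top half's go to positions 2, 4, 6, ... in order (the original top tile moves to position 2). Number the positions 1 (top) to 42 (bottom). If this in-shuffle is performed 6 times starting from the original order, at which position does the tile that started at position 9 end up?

17

Track the tile's position through each in-shuffle:
9 → 18 → 36 → 29 → 15 → 30 → 17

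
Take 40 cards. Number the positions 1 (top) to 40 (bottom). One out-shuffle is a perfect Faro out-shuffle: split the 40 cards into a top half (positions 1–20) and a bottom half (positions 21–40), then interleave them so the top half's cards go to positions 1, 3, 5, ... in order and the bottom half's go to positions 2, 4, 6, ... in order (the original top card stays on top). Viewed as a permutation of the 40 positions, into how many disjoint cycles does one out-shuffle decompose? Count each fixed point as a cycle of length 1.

Trace each unvisited position around until it returns:
(1) (2 3 5 9 17 33 ... len 12) (4 7 13 25 10 19 ... len 12) (8 15 29 18 35 30 ... len 12) (14 27) (40)
6 cycles in total.

6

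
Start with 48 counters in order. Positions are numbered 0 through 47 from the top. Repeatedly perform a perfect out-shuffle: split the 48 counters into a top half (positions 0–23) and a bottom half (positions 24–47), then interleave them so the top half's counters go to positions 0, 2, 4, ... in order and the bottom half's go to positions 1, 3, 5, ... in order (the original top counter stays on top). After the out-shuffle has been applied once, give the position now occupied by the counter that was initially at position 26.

5

Track the counter's position through each out-shuffle:
26 → 5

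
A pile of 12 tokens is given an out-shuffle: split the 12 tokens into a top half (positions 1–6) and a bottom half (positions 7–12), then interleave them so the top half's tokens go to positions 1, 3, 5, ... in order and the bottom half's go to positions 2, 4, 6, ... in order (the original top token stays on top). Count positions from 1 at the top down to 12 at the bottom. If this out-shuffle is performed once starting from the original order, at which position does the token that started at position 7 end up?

Track the token's position through each out-shuffle:
7 → 2

2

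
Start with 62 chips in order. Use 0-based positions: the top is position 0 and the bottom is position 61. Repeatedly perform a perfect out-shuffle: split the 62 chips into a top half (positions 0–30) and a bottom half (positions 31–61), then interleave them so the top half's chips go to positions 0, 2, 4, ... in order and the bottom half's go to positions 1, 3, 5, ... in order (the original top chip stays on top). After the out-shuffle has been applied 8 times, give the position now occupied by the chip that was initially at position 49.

39

Track the chip's position through each out-shuffle:
49 → 37 → 13 → 26 → 52 → 43 → 25 → 50 → 39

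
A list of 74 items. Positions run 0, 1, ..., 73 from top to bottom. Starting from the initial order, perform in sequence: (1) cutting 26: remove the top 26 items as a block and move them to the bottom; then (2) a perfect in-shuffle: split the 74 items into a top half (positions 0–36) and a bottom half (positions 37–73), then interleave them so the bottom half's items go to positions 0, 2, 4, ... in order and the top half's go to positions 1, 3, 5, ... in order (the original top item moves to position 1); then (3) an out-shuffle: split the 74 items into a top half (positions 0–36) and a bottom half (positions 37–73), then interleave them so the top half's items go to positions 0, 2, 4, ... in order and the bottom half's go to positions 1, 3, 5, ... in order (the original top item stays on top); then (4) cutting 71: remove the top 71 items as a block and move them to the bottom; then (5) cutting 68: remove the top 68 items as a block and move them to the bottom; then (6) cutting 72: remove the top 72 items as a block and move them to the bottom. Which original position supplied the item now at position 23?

66

Undo the operations in reverse order, starting from position 23:
  undo op 6 (cut 72): 23 ← 21
  undo op 5 (cut 68): 21 ← 15
  undo op 4 (cut 71): 15 ← 12
  undo op 3 (out-shuffle, from top half): 12 ← 6
  undo op 2 (in-shuffle, from bottom half): 6 ← 40
  undo op 1 (cut 26): 40 ← 66
So the item at position 23 came from original position 66.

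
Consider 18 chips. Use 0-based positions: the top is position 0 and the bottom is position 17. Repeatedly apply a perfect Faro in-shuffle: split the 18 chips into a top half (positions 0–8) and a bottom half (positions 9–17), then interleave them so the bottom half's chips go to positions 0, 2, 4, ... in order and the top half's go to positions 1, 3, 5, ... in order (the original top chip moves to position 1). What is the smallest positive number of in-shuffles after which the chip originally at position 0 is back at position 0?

18

Follow position 0 under repeated in-shuffles:
0 → 1 → 3 → 7 → 15 → 12 → 6 → 13 → 8 → 17 → 16 → 14 → 10 → 2 → 5 → 11 → 4 → 9 → 0
It first returns after 18 in-shuffles.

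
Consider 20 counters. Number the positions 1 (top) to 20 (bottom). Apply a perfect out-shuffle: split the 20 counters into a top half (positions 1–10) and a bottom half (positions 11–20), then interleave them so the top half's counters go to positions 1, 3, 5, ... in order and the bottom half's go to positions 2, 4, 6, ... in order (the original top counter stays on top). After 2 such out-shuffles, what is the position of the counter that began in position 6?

Track the counter's position through each out-shuffle:
6 → 11 → 2

2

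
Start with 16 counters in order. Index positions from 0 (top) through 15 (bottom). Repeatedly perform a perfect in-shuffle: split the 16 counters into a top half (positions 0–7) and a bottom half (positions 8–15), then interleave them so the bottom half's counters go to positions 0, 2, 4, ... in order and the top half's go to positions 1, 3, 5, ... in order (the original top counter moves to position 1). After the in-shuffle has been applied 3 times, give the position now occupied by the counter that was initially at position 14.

0

Track the counter's position through each in-shuffle:
14 → 12 → 8 → 0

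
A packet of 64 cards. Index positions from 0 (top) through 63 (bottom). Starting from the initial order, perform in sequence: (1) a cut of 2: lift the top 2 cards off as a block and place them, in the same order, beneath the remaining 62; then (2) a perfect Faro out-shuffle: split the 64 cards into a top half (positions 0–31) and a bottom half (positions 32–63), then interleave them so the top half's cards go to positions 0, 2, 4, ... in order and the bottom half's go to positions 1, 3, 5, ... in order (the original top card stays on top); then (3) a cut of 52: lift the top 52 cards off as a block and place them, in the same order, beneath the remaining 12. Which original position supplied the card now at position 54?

23

Undo the operations in reverse order, starting from position 54:
  undo op 3 (cut 52): 54 ← 42
  undo op 2 (out-shuffle, from top half): 42 ← 21
  undo op 1 (cut 2): 21 ← 23
So the card at position 54 came from original position 23.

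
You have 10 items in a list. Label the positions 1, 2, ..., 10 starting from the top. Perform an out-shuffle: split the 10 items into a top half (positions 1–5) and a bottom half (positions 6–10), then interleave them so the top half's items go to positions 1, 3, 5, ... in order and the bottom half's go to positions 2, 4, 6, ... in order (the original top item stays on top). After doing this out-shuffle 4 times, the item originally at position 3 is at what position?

6

Track the item's position through each out-shuffle:
3 → 5 → 9 → 8 → 6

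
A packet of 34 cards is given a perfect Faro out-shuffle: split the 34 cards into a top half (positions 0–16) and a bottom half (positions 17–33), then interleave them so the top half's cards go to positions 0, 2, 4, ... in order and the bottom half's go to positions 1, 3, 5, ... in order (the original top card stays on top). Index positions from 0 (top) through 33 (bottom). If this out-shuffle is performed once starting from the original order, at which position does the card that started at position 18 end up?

3

Track the card's position through each out-shuffle:
18 → 3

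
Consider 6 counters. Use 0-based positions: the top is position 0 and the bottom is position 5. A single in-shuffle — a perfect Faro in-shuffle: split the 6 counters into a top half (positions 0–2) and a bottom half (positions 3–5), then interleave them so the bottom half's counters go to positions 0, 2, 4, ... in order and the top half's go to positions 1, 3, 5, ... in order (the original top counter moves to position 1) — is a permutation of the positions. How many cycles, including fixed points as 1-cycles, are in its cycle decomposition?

2

Trace each unvisited position around until it returns:
(0 1 3) (2 5 4)
2 cycles in total.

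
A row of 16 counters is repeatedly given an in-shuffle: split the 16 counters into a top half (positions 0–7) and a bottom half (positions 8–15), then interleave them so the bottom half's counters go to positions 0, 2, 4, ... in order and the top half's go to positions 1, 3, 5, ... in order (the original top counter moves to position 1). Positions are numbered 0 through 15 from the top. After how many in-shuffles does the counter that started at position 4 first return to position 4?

Follow position 4 under repeated in-shuffles:
4 → 9 → 2 → 5 → 11 → 6 → 13 → 10 → 4
It first returns after 8 in-shuffles.

8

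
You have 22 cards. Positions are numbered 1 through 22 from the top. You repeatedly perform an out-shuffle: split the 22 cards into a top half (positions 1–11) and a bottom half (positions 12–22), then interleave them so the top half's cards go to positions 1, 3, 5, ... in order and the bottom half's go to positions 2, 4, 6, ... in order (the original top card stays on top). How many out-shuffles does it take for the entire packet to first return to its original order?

The out-shuffle permutes the 22 positions with cycle lengths [1, 1, 2, 3, 3, 6, 6].
Every card is home exactly when every cycle has completed a whole number of laps, i.e. after lcm(1, 2, 3, 6) = 6 out-shuffles.

6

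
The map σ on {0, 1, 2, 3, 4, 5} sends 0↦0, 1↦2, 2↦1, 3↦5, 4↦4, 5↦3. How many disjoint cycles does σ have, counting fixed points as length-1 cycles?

Cycle decomposition: (0) (1 2) (3 5) (4).
4 cycles.

4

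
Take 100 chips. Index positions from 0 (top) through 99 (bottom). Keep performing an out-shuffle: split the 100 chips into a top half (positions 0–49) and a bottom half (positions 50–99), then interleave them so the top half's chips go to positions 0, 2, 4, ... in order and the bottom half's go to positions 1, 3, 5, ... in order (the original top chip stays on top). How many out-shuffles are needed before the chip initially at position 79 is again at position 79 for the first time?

30

Follow position 79 under repeated out-shuffles:
79 → 59 → 19 → 38 → 76 → 53 → 7 → 14 → ... → 79 (length 30)
It first returns after 30 out-shuffles.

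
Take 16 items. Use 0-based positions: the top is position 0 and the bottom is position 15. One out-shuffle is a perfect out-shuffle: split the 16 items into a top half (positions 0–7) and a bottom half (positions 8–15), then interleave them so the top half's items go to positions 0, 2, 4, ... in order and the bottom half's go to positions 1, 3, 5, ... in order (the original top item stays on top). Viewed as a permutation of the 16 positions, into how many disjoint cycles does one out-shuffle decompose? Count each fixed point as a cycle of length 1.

Trace each unvisited position around until it returns:
(0) (1 2 4 8) (3 6 12 9) (5 10) (7 14 13 11) (15)
6 cycles in total.

6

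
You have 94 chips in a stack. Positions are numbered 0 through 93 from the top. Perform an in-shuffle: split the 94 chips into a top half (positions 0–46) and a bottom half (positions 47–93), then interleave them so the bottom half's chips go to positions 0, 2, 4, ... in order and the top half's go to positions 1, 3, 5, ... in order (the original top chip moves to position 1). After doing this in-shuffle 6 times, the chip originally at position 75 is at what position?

18

Track the chip's position through each in-shuffle:
75 → 56 → 18 → 37 → 75 → 56 → 18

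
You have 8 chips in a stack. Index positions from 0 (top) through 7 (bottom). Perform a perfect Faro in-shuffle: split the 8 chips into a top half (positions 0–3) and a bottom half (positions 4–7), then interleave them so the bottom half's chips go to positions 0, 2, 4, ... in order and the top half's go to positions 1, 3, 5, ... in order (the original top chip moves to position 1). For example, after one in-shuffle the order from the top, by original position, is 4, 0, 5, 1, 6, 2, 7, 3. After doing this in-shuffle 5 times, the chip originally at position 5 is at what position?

Track the chip's position through each in-shuffle:
5 → 2 → 5 → 2 → 5 → 2

2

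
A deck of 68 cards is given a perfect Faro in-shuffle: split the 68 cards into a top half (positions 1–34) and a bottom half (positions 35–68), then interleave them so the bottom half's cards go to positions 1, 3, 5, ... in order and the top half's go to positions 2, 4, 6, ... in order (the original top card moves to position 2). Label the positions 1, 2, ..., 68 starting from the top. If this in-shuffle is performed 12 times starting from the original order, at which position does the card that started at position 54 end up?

39

Track the card's position through each in-shuffle:
54 → 39 → 9 → 18 → 36 → 3 → 6 → 12 → 24 → 48 → 27 → 54 → 39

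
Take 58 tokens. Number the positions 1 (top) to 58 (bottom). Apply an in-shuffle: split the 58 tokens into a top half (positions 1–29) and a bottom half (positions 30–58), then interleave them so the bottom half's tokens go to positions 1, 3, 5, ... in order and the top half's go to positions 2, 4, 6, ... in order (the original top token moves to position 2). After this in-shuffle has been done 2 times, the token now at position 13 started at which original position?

18

Work backwards from position 13, undoing one in-shuffle at a time:
13 ← 36 ← 18
So the token now at position 13 started at position 18.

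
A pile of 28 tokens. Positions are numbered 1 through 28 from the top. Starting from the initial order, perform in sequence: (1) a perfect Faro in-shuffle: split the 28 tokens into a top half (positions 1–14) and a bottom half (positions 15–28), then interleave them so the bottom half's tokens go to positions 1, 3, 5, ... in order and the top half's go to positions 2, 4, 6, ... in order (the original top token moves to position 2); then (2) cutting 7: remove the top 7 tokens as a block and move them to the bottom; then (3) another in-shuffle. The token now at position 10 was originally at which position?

Undo the operations in reverse order, starting from position 10:
  undo op 3 (in-shuffle, from top half): 10 ← 5
  undo op 2 (cut 7): 5 ← 12
  undo op 1 (in-shuffle, from top half): 12 ← 6
So the token at position 10 came from original position 6.

6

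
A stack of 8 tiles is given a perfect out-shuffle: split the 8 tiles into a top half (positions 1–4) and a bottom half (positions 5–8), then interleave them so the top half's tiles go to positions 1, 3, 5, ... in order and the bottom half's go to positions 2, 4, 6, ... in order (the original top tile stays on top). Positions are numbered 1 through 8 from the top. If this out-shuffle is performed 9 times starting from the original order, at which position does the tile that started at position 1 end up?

Position 1 is a fixed point of every out-shuffle, so the tile never moves.

1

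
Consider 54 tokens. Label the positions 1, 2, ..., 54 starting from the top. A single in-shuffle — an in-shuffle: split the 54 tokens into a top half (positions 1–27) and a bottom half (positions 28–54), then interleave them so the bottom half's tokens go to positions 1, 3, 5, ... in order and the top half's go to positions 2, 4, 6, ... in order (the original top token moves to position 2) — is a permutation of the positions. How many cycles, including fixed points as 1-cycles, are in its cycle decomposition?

Trace each unvisited position around until it returns:
(1 2 4 8 16 32 ... len 20) (3 6 12 24 48 41 ... len 20) (5 10 20 40 25 50 45 35 15 30) (11 22 44 33)
4 cycles in total.

4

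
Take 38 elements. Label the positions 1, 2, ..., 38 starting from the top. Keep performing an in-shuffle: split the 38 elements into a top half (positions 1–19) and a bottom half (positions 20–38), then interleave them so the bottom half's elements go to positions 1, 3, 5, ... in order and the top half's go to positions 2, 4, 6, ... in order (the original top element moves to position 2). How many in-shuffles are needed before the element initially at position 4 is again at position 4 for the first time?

12

Follow position 4 under repeated in-shuffles:
4 → 8 → 16 → 32 → 25 → 11 → 22 → 5 → 10 → 20 → 1 → 2 → 4
It first returns after 12 in-shuffles.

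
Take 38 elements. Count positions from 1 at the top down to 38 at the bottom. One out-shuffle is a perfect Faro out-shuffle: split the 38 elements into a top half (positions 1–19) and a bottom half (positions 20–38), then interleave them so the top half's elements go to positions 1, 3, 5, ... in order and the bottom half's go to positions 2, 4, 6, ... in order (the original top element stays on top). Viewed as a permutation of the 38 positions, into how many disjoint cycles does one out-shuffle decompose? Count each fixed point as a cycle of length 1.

Trace each unvisited position around until it returns:
(1) (2 3 5 9 17 33 ... len 36) (38)
3 cycles in total.

3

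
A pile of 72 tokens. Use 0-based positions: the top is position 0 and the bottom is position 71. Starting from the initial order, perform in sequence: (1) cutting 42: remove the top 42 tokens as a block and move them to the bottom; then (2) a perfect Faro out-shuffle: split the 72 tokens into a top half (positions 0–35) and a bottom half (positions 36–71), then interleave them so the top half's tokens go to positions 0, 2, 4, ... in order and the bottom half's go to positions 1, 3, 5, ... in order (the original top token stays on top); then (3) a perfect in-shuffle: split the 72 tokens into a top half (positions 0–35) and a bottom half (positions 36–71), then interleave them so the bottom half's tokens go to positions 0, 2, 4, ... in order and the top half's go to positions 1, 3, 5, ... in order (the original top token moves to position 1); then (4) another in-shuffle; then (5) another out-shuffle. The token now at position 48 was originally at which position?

0

Undo the operations in reverse order, starting from position 48:
  undo op 5 (out-shuffle, from top half): 48 ← 24
  undo op 4 (in-shuffle, from bottom half): 24 ← 48
  undo op 3 (in-shuffle, from bottom half): 48 ← 60
  undo op 2 (out-shuffle, from top half): 60 ← 30
  undo op 1 (cut 42): 30 ← 0
So the token at position 48 came from original position 0.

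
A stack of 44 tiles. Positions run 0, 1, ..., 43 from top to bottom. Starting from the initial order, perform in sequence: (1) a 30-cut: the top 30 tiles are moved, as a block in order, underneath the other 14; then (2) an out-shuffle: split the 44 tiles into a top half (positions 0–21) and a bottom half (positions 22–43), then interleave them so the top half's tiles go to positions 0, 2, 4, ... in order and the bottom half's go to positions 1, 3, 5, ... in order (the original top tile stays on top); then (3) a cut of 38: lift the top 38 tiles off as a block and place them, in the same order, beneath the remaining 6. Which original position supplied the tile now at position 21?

Undo the operations in reverse order, starting from position 21:
  undo op 3 (cut 38): 21 ← 15
  undo op 2 (out-shuffle, from bottom half): 15 ← 29
  undo op 1 (cut 30): 29 ← 15
So the tile at position 21 came from original position 15.

15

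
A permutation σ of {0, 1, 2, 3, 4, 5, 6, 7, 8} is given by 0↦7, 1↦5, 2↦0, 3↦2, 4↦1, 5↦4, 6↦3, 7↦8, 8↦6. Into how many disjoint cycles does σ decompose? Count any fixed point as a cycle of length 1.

2

Cycle decomposition: (0 7 8 6 3 2) (1 5 4).
2 cycles.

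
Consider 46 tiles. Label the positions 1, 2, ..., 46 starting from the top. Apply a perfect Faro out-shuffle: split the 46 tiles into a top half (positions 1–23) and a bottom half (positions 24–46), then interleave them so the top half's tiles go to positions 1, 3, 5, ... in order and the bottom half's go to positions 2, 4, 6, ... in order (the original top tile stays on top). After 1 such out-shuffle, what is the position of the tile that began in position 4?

7

Track the tile's position through each out-shuffle:
4 → 7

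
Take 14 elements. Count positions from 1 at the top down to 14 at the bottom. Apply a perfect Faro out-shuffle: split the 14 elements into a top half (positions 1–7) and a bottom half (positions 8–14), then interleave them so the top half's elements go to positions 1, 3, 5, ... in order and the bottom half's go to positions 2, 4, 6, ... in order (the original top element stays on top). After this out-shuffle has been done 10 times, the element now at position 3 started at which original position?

9

Work backwards from position 3, undoing one out-shuffle at a time:
3 ← 2 ← 8 ← 11 ← 6 ← 10 ← 12 ← 13 ← 7 ← 4 ← 9
So the element now at position 3 started at position 9.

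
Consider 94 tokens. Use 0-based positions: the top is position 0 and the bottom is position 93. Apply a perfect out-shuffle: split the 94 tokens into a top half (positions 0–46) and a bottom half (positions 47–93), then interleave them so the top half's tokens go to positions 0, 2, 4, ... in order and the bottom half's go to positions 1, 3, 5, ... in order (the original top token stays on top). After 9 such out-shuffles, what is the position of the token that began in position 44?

22

Track the token's position through each out-shuffle:
44 → 88 → 83 → 73 → 53 → 13 → 26 → 52 → 11 → 22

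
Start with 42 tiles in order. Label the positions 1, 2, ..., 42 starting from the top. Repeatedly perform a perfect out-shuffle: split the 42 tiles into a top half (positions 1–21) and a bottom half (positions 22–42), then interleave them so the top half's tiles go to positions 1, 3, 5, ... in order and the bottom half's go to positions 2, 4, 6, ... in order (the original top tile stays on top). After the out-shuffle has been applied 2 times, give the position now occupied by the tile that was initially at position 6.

Track the tile's position through each out-shuffle:
6 → 11 → 21

21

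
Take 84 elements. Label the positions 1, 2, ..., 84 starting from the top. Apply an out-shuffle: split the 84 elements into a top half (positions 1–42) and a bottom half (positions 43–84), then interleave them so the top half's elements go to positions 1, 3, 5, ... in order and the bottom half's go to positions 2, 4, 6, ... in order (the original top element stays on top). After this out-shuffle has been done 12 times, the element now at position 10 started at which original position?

70

Work backwards from position 10, undoing one out-shuffle at a time:
10 ← 47 ← 24 ← 54 ← 69 ← 35 ← 18 ← 51 ← 26 ← 55 ← 28 ← 56 ← 70
So the element now at position 10 started at position 70.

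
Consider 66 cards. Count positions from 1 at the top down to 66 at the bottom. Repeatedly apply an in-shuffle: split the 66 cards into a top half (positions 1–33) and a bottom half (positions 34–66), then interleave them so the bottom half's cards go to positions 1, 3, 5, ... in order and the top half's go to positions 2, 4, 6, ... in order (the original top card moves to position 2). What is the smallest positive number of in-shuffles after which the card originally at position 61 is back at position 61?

66

Follow position 61 under repeated in-shuffles:
61 → 55 → 43 → 19 → 38 → 9 → 18 → 36 → ... → 61 (length 66)
It first returns after 66 in-shuffles.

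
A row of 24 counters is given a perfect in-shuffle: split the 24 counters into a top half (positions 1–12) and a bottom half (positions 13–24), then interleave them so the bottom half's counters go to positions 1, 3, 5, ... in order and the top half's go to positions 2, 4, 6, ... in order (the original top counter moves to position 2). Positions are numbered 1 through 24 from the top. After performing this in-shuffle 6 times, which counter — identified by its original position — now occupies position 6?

Work backwards from position 6, undoing one in-shuffle at a time:
6 ← 3 ← 14 ← 7 ← 16 ← 8 ← 4
So the counter now at position 6 started at position 4.

4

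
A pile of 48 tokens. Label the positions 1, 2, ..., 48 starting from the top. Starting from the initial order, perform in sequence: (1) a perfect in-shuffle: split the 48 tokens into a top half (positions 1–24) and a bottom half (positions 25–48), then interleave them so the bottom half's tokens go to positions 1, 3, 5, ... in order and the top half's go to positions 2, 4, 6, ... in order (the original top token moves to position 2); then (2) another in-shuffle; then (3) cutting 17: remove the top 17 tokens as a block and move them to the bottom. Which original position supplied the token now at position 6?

Undo the operations in reverse order, starting from position 6:
  undo op 3 (cut 17): 6 ← 23
  undo op 2 (in-shuffle, from bottom half): 23 ← 36
  undo op 1 (in-shuffle, from top half): 36 ← 18
So the token at position 6 came from original position 18.

18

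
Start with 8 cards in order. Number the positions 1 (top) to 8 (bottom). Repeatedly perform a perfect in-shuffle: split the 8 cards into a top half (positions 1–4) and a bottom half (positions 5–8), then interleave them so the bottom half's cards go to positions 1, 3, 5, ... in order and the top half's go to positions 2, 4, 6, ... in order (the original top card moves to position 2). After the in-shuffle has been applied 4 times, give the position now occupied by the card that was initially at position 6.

6

Track the card's position through each in-shuffle:
6 → 3 → 6 → 3 → 6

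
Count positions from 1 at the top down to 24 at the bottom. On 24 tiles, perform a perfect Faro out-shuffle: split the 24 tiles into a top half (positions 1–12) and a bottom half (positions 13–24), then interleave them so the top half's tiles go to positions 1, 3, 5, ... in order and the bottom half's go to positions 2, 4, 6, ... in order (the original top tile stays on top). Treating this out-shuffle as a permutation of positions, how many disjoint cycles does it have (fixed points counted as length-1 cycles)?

4

Trace each unvisited position around until it returns:
(1) (2 3 5 9 17 10 ... len 11) (6 11 21 18 12 23 ... len 11) (24)
4 cycles in total.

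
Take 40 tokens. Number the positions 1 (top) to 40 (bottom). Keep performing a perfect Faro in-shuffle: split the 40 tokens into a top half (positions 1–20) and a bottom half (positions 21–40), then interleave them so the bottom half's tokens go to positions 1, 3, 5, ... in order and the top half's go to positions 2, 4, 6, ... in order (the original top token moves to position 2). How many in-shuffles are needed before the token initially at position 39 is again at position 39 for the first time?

Follow position 39 under repeated in-shuffles:
39 → 37 → 33 → 25 → 9 → 18 → 36 → 31 → 21 → 1 → 2 → 4 → 8 → 16 → 32 → 23 → 5 → 10 → 20 → 40 → 39
It first returns after 20 in-shuffles.

20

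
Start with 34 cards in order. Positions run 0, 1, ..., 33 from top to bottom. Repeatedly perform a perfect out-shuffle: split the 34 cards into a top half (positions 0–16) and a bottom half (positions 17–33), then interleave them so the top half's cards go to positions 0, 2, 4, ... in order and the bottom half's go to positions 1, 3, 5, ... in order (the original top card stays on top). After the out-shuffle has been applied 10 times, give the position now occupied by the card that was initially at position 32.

32

Track the card's position through each out-shuffle:
32 → 31 → 29 → 25 → 17 → 1 → 2 → 4 → 8 → 16 → 32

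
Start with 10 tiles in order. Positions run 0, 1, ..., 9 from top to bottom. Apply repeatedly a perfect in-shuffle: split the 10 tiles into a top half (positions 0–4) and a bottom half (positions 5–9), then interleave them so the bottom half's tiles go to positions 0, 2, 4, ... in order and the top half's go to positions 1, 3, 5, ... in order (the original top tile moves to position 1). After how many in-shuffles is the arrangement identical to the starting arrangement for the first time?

10

The in-shuffle permutes the 10 positions with cycle lengths [10].
Every tile is home exactly when every cycle has completed a whole number of laps, i.e. after lcm(10) = 10 in-shuffles.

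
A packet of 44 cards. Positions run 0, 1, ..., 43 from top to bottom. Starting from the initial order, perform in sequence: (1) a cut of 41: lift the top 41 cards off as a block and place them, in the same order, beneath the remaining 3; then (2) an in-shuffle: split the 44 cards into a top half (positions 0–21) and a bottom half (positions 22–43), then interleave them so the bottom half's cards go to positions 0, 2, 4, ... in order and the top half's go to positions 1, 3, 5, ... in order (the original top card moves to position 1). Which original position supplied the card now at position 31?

Undo the operations in reverse order, starting from position 31:
  undo op 2 (in-shuffle, from top half): 31 ← 15
  undo op 1 (cut 41): 15 ← 12
So the card at position 31 came from original position 12.

12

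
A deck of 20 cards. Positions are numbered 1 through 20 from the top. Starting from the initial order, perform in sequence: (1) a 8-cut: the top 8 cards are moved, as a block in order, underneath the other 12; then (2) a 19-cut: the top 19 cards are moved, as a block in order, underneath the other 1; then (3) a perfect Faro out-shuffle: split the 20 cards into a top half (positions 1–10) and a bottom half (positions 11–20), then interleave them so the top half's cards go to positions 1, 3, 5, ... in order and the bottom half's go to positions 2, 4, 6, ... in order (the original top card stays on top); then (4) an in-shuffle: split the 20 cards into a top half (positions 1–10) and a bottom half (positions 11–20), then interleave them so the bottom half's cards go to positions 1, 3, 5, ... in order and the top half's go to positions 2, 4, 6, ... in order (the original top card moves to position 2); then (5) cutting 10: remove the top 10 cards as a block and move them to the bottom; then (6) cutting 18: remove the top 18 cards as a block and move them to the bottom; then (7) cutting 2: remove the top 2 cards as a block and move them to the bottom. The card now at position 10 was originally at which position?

Undo the operations in reverse order, starting from position 10:
  undo op 7 (cut 2): 10 ← 12
  undo op 6 (cut 18): 12 ← 10
  undo op 5 (cut 10): 10 ← 20
  undo op 4 (in-shuffle, from top half): 20 ← 10
  undo op 3 (out-shuffle, from bottom half): 10 ← 15
  undo op 2 (cut 19): 15 ← 14
  undo op 1 (cut 8): 14 ← 2
So the card at position 10 came from original position 2.

2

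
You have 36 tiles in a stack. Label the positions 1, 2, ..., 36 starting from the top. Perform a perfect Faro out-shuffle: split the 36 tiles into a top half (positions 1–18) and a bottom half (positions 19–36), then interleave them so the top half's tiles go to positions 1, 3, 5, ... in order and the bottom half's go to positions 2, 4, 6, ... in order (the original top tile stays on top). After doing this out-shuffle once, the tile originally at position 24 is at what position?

Track the tile's position through each out-shuffle:
24 → 12

12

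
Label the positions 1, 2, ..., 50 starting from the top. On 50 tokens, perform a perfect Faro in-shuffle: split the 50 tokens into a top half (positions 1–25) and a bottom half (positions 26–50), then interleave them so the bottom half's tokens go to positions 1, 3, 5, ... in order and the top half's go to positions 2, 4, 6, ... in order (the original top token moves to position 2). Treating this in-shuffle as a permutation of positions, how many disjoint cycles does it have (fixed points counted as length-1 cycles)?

7

Trace each unvisited position around until it returns:
(1 2 4 8 16 32 13 26) (3 6 12 24 48 45 39 27) (5 10 20 40 29 7 14 28) (9 18 36 21 42 33 15 30) (11 22 44 37 23 46 41 31) (17 34) (19 38 25 50 49 47 43 35)
7 cycles in total.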